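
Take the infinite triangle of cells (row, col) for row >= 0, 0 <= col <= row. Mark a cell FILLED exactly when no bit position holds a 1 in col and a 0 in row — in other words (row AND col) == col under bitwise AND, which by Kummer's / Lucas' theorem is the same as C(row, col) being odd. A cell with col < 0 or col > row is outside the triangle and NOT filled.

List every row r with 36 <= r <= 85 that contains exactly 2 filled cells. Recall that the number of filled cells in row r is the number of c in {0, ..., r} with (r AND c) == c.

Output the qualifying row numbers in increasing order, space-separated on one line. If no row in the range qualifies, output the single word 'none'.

Answer: 64

Derivation:
Row r has 2^popcount(r) filled cells, so we need popcount(r) = log2(2) = 1.
Scan r = 36..85 and keep those with exactly 1 one-bits:
r=36=100100 popcount=2 -> skip
r=37=100101 popcount=3 -> skip
r=38=100110 popcount=3 -> skip
r=39=100111 popcount=4 -> skip
r=40=101000 popcount=2 -> skip
r=41=101001 popcount=3 -> skip
r=42=101010 popcount=3 -> skip
r=43=101011 popcount=4 -> skip
r=44=101100 popcount=3 -> skip
r=45=101101 popcount=4 -> skip
r=46=101110 popcount=4 -> skip
r=47=101111 popcount=5 -> skip
r=48=110000 popcount=2 -> skip
r=49=110001 popcount=3 -> skip
r=50=110010 popcount=3 -> skip
r=51=110011 popcount=4 -> skip
r=52=110100 popcount=3 -> skip
r=53=110101 popcount=4 -> skip
r=54=110110 popcount=4 -> skip
r=55=110111 popcount=5 -> skip
r=56=111000 popcount=3 -> skip
r=57=111001 popcount=4 -> skip
r=58=111010 popcount=4 -> skip
r=59=111011 popcount=5 -> skip
r=60=111100 popcount=4 -> skip
r=61=111101 popcount=5 -> skip
r=62=111110 popcount=5 -> skip
r=63=111111 popcount=6 -> skip
r=64=1000000 popcount=1 -> KEEP
r=65=1000001 popcount=2 -> skip
r=66=1000010 popcount=2 -> skip
r=67=1000011 popcount=3 -> skip
r=68=1000100 popcount=2 -> skip
r=69=1000101 popcount=3 -> skip
r=70=1000110 popcount=3 -> skip
r=71=1000111 popcount=4 -> skip
r=72=1001000 popcount=2 -> skip
r=73=1001001 popcount=3 -> skip
r=74=1001010 popcount=3 -> skip
r=75=1001011 popcount=4 -> skip
r=76=1001100 popcount=3 -> skip
r=77=1001101 popcount=4 -> skip
r=78=1001110 popcount=4 -> skip
r=79=1001111 popcount=5 -> skip
r=80=1010000 popcount=2 -> skip
r=81=1010001 popcount=3 -> skip
r=82=1010010 popcount=3 -> skip
r=83=1010011 popcount=4 -> skip
r=84=1010100 popcount=3 -> skip
r=85=1010101 popcount=4 -> skip
Kept rows: 64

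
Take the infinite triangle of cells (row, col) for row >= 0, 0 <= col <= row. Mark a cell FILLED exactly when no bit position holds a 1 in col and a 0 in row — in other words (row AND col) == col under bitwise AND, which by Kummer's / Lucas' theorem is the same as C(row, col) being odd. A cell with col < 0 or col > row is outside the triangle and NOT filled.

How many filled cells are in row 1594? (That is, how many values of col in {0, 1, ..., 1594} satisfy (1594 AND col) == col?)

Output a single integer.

1594 in binary = 11000111010
popcount(1594) = number of 1-bits in 11000111010 = 6
A col c satisfies (1594 AND c) == c iff every set bit of c is also set in 1594; each of the 6 set bits of 1594 can independently be on or off in c.
count = 2^6 = 64

Answer: 64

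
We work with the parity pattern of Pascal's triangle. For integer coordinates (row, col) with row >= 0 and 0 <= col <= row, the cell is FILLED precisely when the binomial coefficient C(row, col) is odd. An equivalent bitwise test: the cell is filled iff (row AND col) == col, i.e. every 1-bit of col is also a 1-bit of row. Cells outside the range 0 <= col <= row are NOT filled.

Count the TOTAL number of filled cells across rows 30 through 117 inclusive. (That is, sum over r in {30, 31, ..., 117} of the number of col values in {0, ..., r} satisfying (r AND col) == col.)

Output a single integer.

Answer: 1464

Derivation:
r30=11110 pc4: +16 =16
r31=11111 pc5: +32 =48
r32=100000 pc1: +2 =50
r33=100001 pc2: +4 =54
r34=100010 pc2: +4 =58
r35=100011 pc3: +8 =66
r36=100100 pc2: +4 =70
r37=100101 pc3: +8 =78
r38=100110 pc3: +8 =86
r39=100111 pc4: +16 =102
r40=101000 pc2: +4 =106
r41=101001 pc3: +8 =114
r42=101010 pc3: +8 =122
r43=101011 pc4: +16 =138
r44=101100 pc3: +8 =146
r45=101101 pc4: +16 =162
r46=101110 pc4: +16 =178
r47=101111 pc5: +32 =210
r48=110000 pc2: +4 =214
r49=110001 pc3: +8 =222
r50=110010 pc3: +8 =230
r51=110011 pc4: +16 =246
r52=110100 pc3: +8 =254
r53=110101 pc4: +16 =270
r54=110110 pc4: +16 =286
r55=110111 pc5: +32 =318
r56=111000 pc3: +8 =326
r57=111001 pc4: +16 =342
r58=111010 pc4: +16 =358
r59=111011 pc5: +32 =390
r60=111100 pc4: +16 =406
r61=111101 pc5: +32 =438
r62=111110 pc5: +32 =470
r63=111111 pc6: +64 =534
r64=1000000 pc1: +2 =536
r65=1000001 pc2: +4 =540
r66=1000010 pc2: +4 =544
r67=1000011 pc3: +8 =552
r68=1000100 pc2: +4 =556
r69=1000101 pc3: +8 =564
r70=1000110 pc3: +8 =572
r71=1000111 pc4: +16 =588
r72=1001000 pc2: +4 =592
r73=1001001 pc3: +8 =600
r74=1001010 pc3: +8 =608
r75=1001011 pc4: +16 =624
r76=1001100 pc3: +8 =632
r77=1001101 pc4: +16 =648
r78=1001110 pc4: +16 =664
r79=1001111 pc5: +32 =696
r80=1010000 pc2: +4 =700
r81=1010001 pc3: +8 =708
r82=1010010 pc3: +8 =716
r83=1010011 pc4: +16 =732
r84=1010100 pc3: +8 =740
r85=1010101 pc4: +16 =756
r86=1010110 pc4: +16 =772
r87=1010111 pc5: +32 =804
r88=1011000 pc3: +8 =812
r89=1011001 pc4: +16 =828
r90=1011010 pc4: +16 =844
r91=1011011 pc5: +32 =876
r92=1011100 pc4: +16 =892
r93=1011101 pc5: +32 =924
r94=1011110 pc5: +32 =956
r95=1011111 pc6: +64 =1020
r96=1100000 pc2: +4 =1024
r97=1100001 pc3: +8 =1032
r98=1100010 pc3: +8 =1040
r99=1100011 pc4: +16 =1056
r100=1100100 pc3: +8 =1064
r101=1100101 pc4: +16 =1080
r102=1100110 pc4: +16 =1096
r103=1100111 pc5: +32 =1128
r104=1101000 pc3: +8 =1136
r105=1101001 pc4: +16 =1152
r106=1101010 pc4: +16 =1168
r107=1101011 pc5: +32 =1200
r108=1101100 pc4: +16 =1216
r109=1101101 pc5: +32 =1248
r110=1101110 pc5: +32 =1280
r111=1101111 pc6: +64 =1344
r112=1110000 pc3: +8 =1352
r113=1110001 pc4: +16 =1368
r114=1110010 pc4: +16 =1384
r115=1110011 pc5: +32 =1416
r116=1110100 pc4: +16 =1432
r117=1110101 pc5: +32 =1464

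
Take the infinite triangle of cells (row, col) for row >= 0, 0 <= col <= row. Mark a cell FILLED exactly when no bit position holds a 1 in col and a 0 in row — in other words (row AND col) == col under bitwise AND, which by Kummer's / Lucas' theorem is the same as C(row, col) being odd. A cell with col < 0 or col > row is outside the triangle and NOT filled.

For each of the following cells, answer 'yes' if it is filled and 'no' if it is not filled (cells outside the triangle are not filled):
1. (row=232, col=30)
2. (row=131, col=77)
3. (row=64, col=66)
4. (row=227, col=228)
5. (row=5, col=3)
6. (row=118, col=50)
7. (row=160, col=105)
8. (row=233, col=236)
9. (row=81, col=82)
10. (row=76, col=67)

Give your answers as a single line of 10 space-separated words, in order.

Answer: no no no no no yes no no no no

Derivation:
(232,30): row=0b11101000, col=0b11110, row AND col = 0b1000 = 8; 8 != 30 -> empty
(131,77): row=0b10000011, col=0b1001101, row AND col = 0b1 = 1; 1 != 77 -> empty
(64,66): col outside [0, 64] -> not filled
(227,228): col outside [0, 227] -> not filled
(5,3): row=0b101, col=0b11, row AND col = 0b1 = 1; 1 != 3 -> empty
(118,50): row=0b1110110, col=0b110010, row AND col = 0b110010 = 50; 50 == 50 -> filled
(160,105): row=0b10100000, col=0b1101001, row AND col = 0b100000 = 32; 32 != 105 -> empty
(233,236): col outside [0, 233] -> not filled
(81,82): col outside [0, 81] -> not filled
(76,67): row=0b1001100, col=0b1000011, row AND col = 0b1000000 = 64; 64 != 67 -> empty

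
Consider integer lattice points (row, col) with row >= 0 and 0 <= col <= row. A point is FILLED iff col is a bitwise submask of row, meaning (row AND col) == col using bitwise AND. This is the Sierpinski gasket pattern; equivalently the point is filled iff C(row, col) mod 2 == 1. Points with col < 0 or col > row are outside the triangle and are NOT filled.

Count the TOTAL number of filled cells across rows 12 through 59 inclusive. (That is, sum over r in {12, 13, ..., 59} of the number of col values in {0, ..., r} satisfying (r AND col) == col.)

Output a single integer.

Answer: 540

Derivation:
r12=1100 pc2: +4 =4
r13=1101 pc3: +8 =12
r14=1110 pc3: +8 =20
r15=1111 pc4: +16 =36
r16=10000 pc1: +2 =38
r17=10001 pc2: +4 =42
r18=10010 pc2: +4 =46
r19=10011 pc3: +8 =54
r20=10100 pc2: +4 =58
r21=10101 pc3: +8 =66
r22=10110 pc3: +8 =74
r23=10111 pc4: +16 =90
r24=11000 pc2: +4 =94
r25=11001 pc3: +8 =102
r26=11010 pc3: +8 =110
r27=11011 pc4: +16 =126
r28=11100 pc3: +8 =134
r29=11101 pc4: +16 =150
r30=11110 pc4: +16 =166
r31=11111 pc5: +32 =198
r32=100000 pc1: +2 =200
r33=100001 pc2: +4 =204
r34=100010 pc2: +4 =208
r35=100011 pc3: +8 =216
r36=100100 pc2: +4 =220
r37=100101 pc3: +8 =228
r38=100110 pc3: +8 =236
r39=100111 pc4: +16 =252
r40=101000 pc2: +4 =256
r41=101001 pc3: +8 =264
r42=101010 pc3: +8 =272
r43=101011 pc4: +16 =288
r44=101100 pc3: +8 =296
r45=101101 pc4: +16 =312
r46=101110 pc4: +16 =328
r47=101111 pc5: +32 =360
r48=110000 pc2: +4 =364
r49=110001 pc3: +8 =372
r50=110010 pc3: +8 =380
r51=110011 pc4: +16 =396
r52=110100 pc3: +8 =404
r53=110101 pc4: +16 =420
r54=110110 pc4: +16 =436
r55=110111 pc5: +32 =468
r56=111000 pc3: +8 =476
r57=111001 pc4: +16 =492
r58=111010 pc4: +16 =508
r59=111011 pc5: +32 =540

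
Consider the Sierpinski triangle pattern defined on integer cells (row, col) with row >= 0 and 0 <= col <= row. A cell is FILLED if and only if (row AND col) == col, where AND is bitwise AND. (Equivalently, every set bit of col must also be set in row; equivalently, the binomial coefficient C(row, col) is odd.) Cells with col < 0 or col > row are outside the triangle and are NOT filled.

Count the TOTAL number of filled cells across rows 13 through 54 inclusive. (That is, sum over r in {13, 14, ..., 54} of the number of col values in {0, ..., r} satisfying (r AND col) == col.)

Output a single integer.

Answer: 432

Derivation:
r13=1101 pc3: +8 =8
r14=1110 pc3: +8 =16
r15=1111 pc4: +16 =32
r16=10000 pc1: +2 =34
r17=10001 pc2: +4 =38
r18=10010 pc2: +4 =42
r19=10011 pc3: +8 =50
r20=10100 pc2: +4 =54
r21=10101 pc3: +8 =62
r22=10110 pc3: +8 =70
r23=10111 pc4: +16 =86
r24=11000 pc2: +4 =90
r25=11001 pc3: +8 =98
r26=11010 pc3: +8 =106
r27=11011 pc4: +16 =122
r28=11100 pc3: +8 =130
r29=11101 pc4: +16 =146
r30=11110 pc4: +16 =162
r31=11111 pc5: +32 =194
r32=100000 pc1: +2 =196
r33=100001 pc2: +4 =200
r34=100010 pc2: +4 =204
r35=100011 pc3: +8 =212
r36=100100 pc2: +4 =216
r37=100101 pc3: +8 =224
r38=100110 pc3: +8 =232
r39=100111 pc4: +16 =248
r40=101000 pc2: +4 =252
r41=101001 pc3: +8 =260
r42=101010 pc3: +8 =268
r43=101011 pc4: +16 =284
r44=101100 pc3: +8 =292
r45=101101 pc4: +16 =308
r46=101110 pc4: +16 =324
r47=101111 pc5: +32 =356
r48=110000 pc2: +4 =360
r49=110001 pc3: +8 =368
r50=110010 pc3: +8 =376
r51=110011 pc4: +16 =392
r52=110100 pc3: +8 =400
r53=110101 pc4: +16 =416
r54=110110 pc4: +16 =432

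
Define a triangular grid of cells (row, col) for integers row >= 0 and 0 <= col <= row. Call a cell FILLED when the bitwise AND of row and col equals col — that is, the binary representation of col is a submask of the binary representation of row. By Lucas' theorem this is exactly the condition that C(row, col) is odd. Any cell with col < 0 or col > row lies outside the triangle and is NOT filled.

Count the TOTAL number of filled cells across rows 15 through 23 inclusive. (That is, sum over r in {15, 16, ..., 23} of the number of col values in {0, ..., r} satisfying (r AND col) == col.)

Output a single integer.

Answer: 70

Derivation:
r15=1111 pc4: +16 =16
r16=10000 pc1: +2 =18
r17=10001 pc2: +4 =22
r18=10010 pc2: +4 =26
r19=10011 pc3: +8 =34
r20=10100 pc2: +4 =38
r21=10101 pc3: +8 =46
r22=10110 pc3: +8 =54
r23=10111 pc4: +16 =70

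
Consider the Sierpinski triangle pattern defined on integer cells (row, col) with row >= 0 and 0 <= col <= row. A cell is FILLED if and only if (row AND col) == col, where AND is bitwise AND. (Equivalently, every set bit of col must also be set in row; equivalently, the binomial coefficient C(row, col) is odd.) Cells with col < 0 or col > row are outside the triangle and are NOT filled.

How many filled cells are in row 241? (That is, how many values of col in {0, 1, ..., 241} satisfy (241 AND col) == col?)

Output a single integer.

241 in binary = 11110001
popcount(241) = number of 1-bits in 11110001 = 5
A col c satisfies (241 AND c) == c iff every set bit of c is also set in 241; each of the 5 set bits of 241 can independently be on or off in c.
count = 2^5 = 32

Answer: 32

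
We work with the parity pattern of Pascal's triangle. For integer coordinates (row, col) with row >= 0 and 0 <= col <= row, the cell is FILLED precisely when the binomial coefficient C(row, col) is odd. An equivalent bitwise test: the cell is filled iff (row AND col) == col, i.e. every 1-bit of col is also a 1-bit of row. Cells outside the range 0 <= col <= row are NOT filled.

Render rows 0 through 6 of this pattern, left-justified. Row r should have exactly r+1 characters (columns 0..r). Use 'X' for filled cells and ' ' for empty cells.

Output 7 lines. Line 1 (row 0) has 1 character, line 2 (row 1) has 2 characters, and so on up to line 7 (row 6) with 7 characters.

Answer: X
XX
X X
XXXX
X   X
XX  XX
X X X X

Derivation:
r0=0: X
r1=1: XX
r2=10: X X
r3=11: XXXX
r4=100: X   X
r5=101: XX  XX
r6=110: X X X X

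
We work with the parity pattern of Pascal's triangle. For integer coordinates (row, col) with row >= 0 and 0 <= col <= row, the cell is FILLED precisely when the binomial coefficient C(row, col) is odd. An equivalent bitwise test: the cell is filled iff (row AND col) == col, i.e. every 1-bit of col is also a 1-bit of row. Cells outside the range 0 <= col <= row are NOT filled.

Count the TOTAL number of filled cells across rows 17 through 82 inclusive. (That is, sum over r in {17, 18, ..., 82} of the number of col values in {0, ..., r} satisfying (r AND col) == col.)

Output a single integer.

r17=10001 pc2: +4 =4
r18=10010 pc2: +4 =8
r19=10011 pc3: +8 =16
r20=10100 pc2: +4 =20
r21=10101 pc3: +8 =28
r22=10110 pc3: +8 =36
r23=10111 pc4: +16 =52
r24=11000 pc2: +4 =56
r25=11001 pc3: +8 =64
r26=11010 pc3: +8 =72
r27=11011 pc4: +16 =88
r28=11100 pc3: +8 =96
r29=11101 pc4: +16 =112
r30=11110 pc4: +16 =128
r31=11111 pc5: +32 =160
r32=100000 pc1: +2 =162
r33=100001 pc2: +4 =166
r34=100010 pc2: +4 =170
r35=100011 pc3: +8 =178
r36=100100 pc2: +4 =182
r37=100101 pc3: +8 =190
r38=100110 pc3: +8 =198
r39=100111 pc4: +16 =214
r40=101000 pc2: +4 =218
r41=101001 pc3: +8 =226
r42=101010 pc3: +8 =234
r43=101011 pc4: +16 =250
r44=101100 pc3: +8 =258
r45=101101 pc4: +16 =274
r46=101110 pc4: +16 =290
r47=101111 pc5: +32 =322
r48=110000 pc2: +4 =326
r49=110001 pc3: +8 =334
r50=110010 pc3: +8 =342
r51=110011 pc4: +16 =358
r52=110100 pc3: +8 =366
r53=110101 pc4: +16 =382
r54=110110 pc4: +16 =398
r55=110111 pc5: +32 =430
r56=111000 pc3: +8 =438
r57=111001 pc4: +16 =454
r58=111010 pc4: +16 =470
r59=111011 pc5: +32 =502
r60=111100 pc4: +16 =518
r61=111101 pc5: +32 =550
r62=111110 pc5: +32 =582
r63=111111 pc6: +64 =646
r64=1000000 pc1: +2 =648
r65=1000001 pc2: +4 =652
r66=1000010 pc2: +4 =656
r67=1000011 pc3: +8 =664
r68=1000100 pc2: +4 =668
r69=1000101 pc3: +8 =676
r70=1000110 pc3: +8 =684
r71=1000111 pc4: +16 =700
r72=1001000 pc2: +4 =704
r73=1001001 pc3: +8 =712
r74=1001010 pc3: +8 =720
r75=1001011 pc4: +16 =736
r76=1001100 pc3: +8 =744
r77=1001101 pc4: +16 =760
r78=1001110 pc4: +16 =776
r79=1001111 pc5: +32 =808
r80=1010000 pc2: +4 =812
r81=1010001 pc3: +8 =820
r82=1010010 pc3: +8 =828

Answer: 828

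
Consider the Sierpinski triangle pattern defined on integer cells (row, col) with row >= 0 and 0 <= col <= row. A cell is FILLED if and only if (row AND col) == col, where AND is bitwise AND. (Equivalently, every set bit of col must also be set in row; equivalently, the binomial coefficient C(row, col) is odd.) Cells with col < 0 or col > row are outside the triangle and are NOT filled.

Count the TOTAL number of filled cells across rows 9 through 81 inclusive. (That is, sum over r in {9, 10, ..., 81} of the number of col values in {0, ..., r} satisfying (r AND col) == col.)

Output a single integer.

Answer: 874

Derivation:
r9=1001 pc2: +4 =4
r10=1010 pc2: +4 =8
r11=1011 pc3: +8 =16
r12=1100 pc2: +4 =20
r13=1101 pc3: +8 =28
r14=1110 pc3: +8 =36
r15=1111 pc4: +16 =52
r16=10000 pc1: +2 =54
r17=10001 pc2: +4 =58
r18=10010 pc2: +4 =62
r19=10011 pc3: +8 =70
r20=10100 pc2: +4 =74
r21=10101 pc3: +8 =82
r22=10110 pc3: +8 =90
r23=10111 pc4: +16 =106
r24=11000 pc2: +4 =110
r25=11001 pc3: +8 =118
r26=11010 pc3: +8 =126
r27=11011 pc4: +16 =142
r28=11100 pc3: +8 =150
r29=11101 pc4: +16 =166
r30=11110 pc4: +16 =182
r31=11111 pc5: +32 =214
r32=100000 pc1: +2 =216
r33=100001 pc2: +4 =220
r34=100010 pc2: +4 =224
r35=100011 pc3: +8 =232
r36=100100 pc2: +4 =236
r37=100101 pc3: +8 =244
r38=100110 pc3: +8 =252
r39=100111 pc4: +16 =268
r40=101000 pc2: +4 =272
r41=101001 pc3: +8 =280
r42=101010 pc3: +8 =288
r43=101011 pc4: +16 =304
r44=101100 pc3: +8 =312
r45=101101 pc4: +16 =328
r46=101110 pc4: +16 =344
r47=101111 pc5: +32 =376
r48=110000 pc2: +4 =380
r49=110001 pc3: +8 =388
r50=110010 pc3: +8 =396
r51=110011 pc4: +16 =412
r52=110100 pc3: +8 =420
r53=110101 pc4: +16 =436
r54=110110 pc4: +16 =452
r55=110111 pc5: +32 =484
r56=111000 pc3: +8 =492
r57=111001 pc4: +16 =508
r58=111010 pc4: +16 =524
r59=111011 pc5: +32 =556
r60=111100 pc4: +16 =572
r61=111101 pc5: +32 =604
r62=111110 pc5: +32 =636
r63=111111 pc6: +64 =700
r64=1000000 pc1: +2 =702
r65=1000001 pc2: +4 =706
r66=1000010 pc2: +4 =710
r67=1000011 pc3: +8 =718
r68=1000100 pc2: +4 =722
r69=1000101 pc3: +8 =730
r70=1000110 pc3: +8 =738
r71=1000111 pc4: +16 =754
r72=1001000 pc2: +4 =758
r73=1001001 pc3: +8 =766
r74=1001010 pc3: +8 =774
r75=1001011 pc4: +16 =790
r76=1001100 pc3: +8 =798
r77=1001101 pc4: +16 =814
r78=1001110 pc4: +16 =830
r79=1001111 pc5: +32 =862
r80=1010000 pc2: +4 =866
r81=1010001 pc3: +8 =874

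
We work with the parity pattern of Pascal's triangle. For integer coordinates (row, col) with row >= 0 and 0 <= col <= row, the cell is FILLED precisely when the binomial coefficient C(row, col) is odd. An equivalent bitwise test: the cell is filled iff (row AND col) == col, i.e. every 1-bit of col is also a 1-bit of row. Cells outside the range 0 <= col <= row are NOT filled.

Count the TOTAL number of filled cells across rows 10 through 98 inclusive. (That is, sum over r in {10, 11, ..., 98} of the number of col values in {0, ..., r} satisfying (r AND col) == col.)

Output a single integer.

r10=1010 pc2: +4 =4
r11=1011 pc3: +8 =12
r12=1100 pc2: +4 =16
r13=1101 pc3: +8 =24
r14=1110 pc3: +8 =32
r15=1111 pc4: +16 =48
r16=10000 pc1: +2 =50
r17=10001 pc2: +4 =54
r18=10010 pc2: +4 =58
r19=10011 pc3: +8 =66
r20=10100 pc2: +4 =70
r21=10101 pc3: +8 =78
r22=10110 pc3: +8 =86
r23=10111 pc4: +16 =102
r24=11000 pc2: +4 =106
r25=11001 pc3: +8 =114
r26=11010 pc3: +8 =122
r27=11011 pc4: +16 =138
r28=11100 pc3: +8 =146
r29=11101 pc4: +16 =162
r30=11110 pc4: +16 =178
r31=11111 pc5: +32 =210
r32=100000 pc1: +2 =212
r33=100001 pc2: +4 =216
r34=100010 pc2: +4 =220
r35=100011 pc3: +8 =228
r36=100100 pc2: +4 =232
r37=100101 pc3: +8 =240
r38=100110 pc3: +8 =248
r39=100111 pc4: +16 =264
r40=101000 pc2: +4 =268
r41=101001 pc3: +8 =276
r42=101010 pc3: +8 =284
r43=101011 pc4: +16 =300
r44=101100 pc3: +8 =308
r45=101101 pc4: +16 =324
r46=101110 pc4: +16 =340
r47=101111 pc5: +32 =372
r48=110000 pc2: +4 =376
r49=110001 pc3: +8 =384
r50=110010 pc3: +8 =392
r51=110011 pc4: +16 =408
r52=110100 pc3: +8 =416
r53=110101 pc4: +16 =432
r54=110110 pc4: +16 =448
r55=110111 pc5: +32 =480
r56=111000 pc3: +8 =488
r57=111001 pc4: +16 =504
r58=111010 pc4: +16 =520
r59=111011 pc5: +32 =552
r60=111100 pc4: +16 =568
r61=111101 pc5: +32 =600
r62=111110 pc5: +32 =632
r63=111111 pc6: +64 =696
r64=1000000 pc1: +2 =698
r65=1000001 pc2: +4 =702
r66=1000010 pc2: +4 =706
r67=1000011 pc3: +8 =714
r68=1000100 pc2: +4 =718
r69=1000101 pc3: +8 =726
r70=1000110 pc3: +8 =734
r71=1000111 pc4: +16 =750
r72=1001000 pc2: +4 =754
r73=1001001 pc3: +8 =762
r74=1001010 pc3: +8 =770
r75=1001011 pc4: +16 =786
r76=1001100 pc3: +8 =794
r77=1001101 pc4: +16 =810
r78=1001110 pc4: +16 =826
r79=1001111 pc5: +32 =858
r80=1010000 pc2: +4 =862
r81=1010001 pc3: +8 =870
r82=1010010 pc3: +8 =878
r83=1010011 pc4: +16 =894
r84=1010100 pc3: +8 =902
r85=1010101 pc4: +16 =918
r86=1010110 pc4: +16 =934
r87=1010111 pc5: +32 =966
r88=1011000 pc3: +8 =974
r89=1011001 pc4: +16 =990
r90=1011010 pc4: +16 =1006
r91=1011011 pc5: +32 =1038
r92=1011100 pc4: +16 =1054
r93=1011101 pc5: +32 =1086
r94=1011110 pc5: +32 =1118
r95=1011111 pc6: +64 =1182
r96=1100000 pc2: +4 =1186
r97=1100001 pc3: +8 =1194
r98=1100010 pc3: +8 =1202

Answer: 1202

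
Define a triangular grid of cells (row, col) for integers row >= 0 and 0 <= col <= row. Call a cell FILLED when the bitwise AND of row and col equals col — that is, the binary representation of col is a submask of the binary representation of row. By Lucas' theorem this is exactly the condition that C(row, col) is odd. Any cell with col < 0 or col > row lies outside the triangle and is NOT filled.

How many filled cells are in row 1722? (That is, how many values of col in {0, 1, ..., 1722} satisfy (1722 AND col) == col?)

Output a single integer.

Answer: 128

Derivation:
1722 in binary = 11010111010
popcount(1722) = number of 1-bits in 11010111010 = 7
A col c satisfies (1722 AND c) == c iff every set bit of c is also set in 1722; each of the 7 set bits of 1722 can independently be on or off in c.
count = 2^7 = 128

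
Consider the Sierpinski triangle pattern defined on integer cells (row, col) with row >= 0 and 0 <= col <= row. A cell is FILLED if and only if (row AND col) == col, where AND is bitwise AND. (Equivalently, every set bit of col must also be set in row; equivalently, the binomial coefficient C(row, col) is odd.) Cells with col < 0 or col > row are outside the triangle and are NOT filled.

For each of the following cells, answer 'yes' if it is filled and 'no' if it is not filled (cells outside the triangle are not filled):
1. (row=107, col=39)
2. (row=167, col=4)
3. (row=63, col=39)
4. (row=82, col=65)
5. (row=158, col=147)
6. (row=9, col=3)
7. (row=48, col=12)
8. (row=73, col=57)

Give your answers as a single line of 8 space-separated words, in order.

Answer: no yes yes no no no no no

Derivation:
(107,39): row=0b1101011, col=0b100111, row AND col = 0b100011 = 35; 35 != 39 -> empty
(167,4): row=0b10100111, col=0b100, row AND col = 0b100 = 4; 4 == 4 -> filled
(63,39): row=0b111111, col=0b100111, row AND col = 0b100111 = 39; 39 == 39 -> filled
(82,65): row=0b1010010, col=0b1000001, row AND col = 0b1000000 = 64; 64 != 65 -> empty
(158,147): row=0b10011110, col=0b10010011, row AND col = 0b10010010 = 146; 146 != 147 -> empty
(9,3): row=0b1001, col=0b11, row AND col = 0b1 = 1; 1 != 3 -> empty
(48,12): row=0b110000, col=0b1100, row AND col = 0b0 = 0; 0 != 12 -> empty
(73,57): row=0b1001001, col=0b111001, row AND col = 0b1001 = 9; 9 != 57 -> empty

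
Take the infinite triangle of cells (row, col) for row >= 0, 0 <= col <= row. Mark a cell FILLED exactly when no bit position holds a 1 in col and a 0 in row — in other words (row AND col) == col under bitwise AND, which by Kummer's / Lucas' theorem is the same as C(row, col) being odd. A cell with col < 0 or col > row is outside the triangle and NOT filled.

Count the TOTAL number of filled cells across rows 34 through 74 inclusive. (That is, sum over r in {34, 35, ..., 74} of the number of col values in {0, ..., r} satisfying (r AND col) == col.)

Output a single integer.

Answer: 554

Derivation:
r34=100010 pc2: +4 =4
r35=100011 pc3: +8 =12
r36=100100 pc2: +4 =16
r37=100101 pc3: +8 =24
r38=100110 pc3: +8 =32
r39=100111 pc4: +16 =48
r40=101000 pc2: +4 =52
r41=101001 pc3: +8 =60
r42=101010 pc3: +8 =68
r43=101011 pc4: +16 =84
r44=101100 pc3: +8 =92
r45=101101 pc4: +16 =108
r46=101110 pc4: +16 =124
r47=101111 pc5: +32 =156
r48=110000 pc2: +4 =160
r49=110001 pc3: +8 =168
r50=110010 pc3: +8 =176
r51=110011 pc4: +16 =192
r52=110100 pc3: +8 =200
r53=110101 pc4: +16 =216
r54=110110 pc4: +16 =232
r55=110111 pc5: +32 =264
r56=111000 pc3: +8 =272
r57=111001 pc4: +16 =288
r58=111010 pc4: +16 =304
r59=111011 pc5: +32 =336
r60=111100 pc4: +16 =352
r61=111101 pc5: +32 =384
r62=111110 pc5: +32 =416
r63=111111 pc6: +64 =480
r64=1000000 pc1: +2 =482
r65=1000001 pc2: +4 =486
r66=1000010 pc2: +4 =490
r67=1000011 pc3: +8 =498
r68=1000100 pc2: +4 =502
r69=1000101 pc3: +8 =510
r70=1000110 pc3: +8 =518
r71=1000111 pc4: +16 =534
r72=1001000 pc2: +4 =538
r73=1001001 pc3: +8 =546
r74=1001010 pc3: +8 =554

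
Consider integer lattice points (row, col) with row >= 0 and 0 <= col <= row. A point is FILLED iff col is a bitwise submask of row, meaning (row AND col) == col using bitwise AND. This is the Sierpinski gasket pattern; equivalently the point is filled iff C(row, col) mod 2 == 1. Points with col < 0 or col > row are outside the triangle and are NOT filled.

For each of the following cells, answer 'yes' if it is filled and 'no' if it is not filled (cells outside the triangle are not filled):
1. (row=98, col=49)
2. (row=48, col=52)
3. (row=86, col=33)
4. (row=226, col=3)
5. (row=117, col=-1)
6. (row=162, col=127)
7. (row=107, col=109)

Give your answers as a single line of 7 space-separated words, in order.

(98,49): row=0b1100010, col=0b110001, row AND col = 0b100000 = 32; 32 != 49 -> empty
(48,52): col outside [0, 48] -> not filled
(86,33): row=0b1010110, col=0b100001, row AND col = 0b0 = 0; 0 != 33 -> empty
(226,3): row=0b11100010, col=0b11, row AND col = 0b10 = 2; 2 != 3 -> empty
(117,-1): col outside [0, 117] -> not filled
(162,127): row=0b10100010, col=0b1111111, row AND col = 0b100010 = 34; 34 != 127 -> empty
(107,109): col outside [0, 107] -> not filled

Answer: no no no no no no no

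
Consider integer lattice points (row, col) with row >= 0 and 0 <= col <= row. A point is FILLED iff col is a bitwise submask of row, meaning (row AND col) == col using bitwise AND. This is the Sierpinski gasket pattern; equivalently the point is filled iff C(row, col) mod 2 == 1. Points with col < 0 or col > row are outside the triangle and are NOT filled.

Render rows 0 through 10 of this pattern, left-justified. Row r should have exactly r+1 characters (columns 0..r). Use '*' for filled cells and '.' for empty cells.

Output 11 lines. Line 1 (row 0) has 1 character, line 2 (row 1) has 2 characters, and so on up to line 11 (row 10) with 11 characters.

Answer: *
**
*.*
****
*...*
**..**
*.*.*.*
********
*.......*
**......**
*.*.....*.*

Derivation:
r0=0: *
r1=1: **
r2=10: *.*
r3=11: ****
r4=100: *...*
r5=101: **..**
r6=110: *.*.*.*
r7=111: ********
r8=1000: *.......*
r9=1001: **......**
r10=1010: *.*.....*.*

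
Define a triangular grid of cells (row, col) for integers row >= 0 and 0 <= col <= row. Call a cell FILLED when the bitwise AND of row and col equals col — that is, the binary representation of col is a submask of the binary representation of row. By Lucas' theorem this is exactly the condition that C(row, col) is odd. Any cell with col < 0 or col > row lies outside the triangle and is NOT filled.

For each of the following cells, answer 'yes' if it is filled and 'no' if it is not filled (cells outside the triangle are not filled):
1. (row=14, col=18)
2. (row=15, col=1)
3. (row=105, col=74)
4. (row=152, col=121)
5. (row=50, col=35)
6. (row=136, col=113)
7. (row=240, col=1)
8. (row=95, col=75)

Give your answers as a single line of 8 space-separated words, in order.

(14,18): col outside [0, 14] -> not filled
(15,1): row=0b1111, col=0b1, row AND col = 0b1 = 1; 1 == 1 -> filled
(105,74): row=0b1101001, col=0b1001010, row AND col = 0b1001000 = 72; 72 != 74 -> empty
(152,121): row=0b10011000, col=0b1111001, row AND col = 0b11000 = 24; 24 != 121 -> empty
(50,35): row=0b110010, col=0b100011, row AND col = 0b100010 = 34; 34 != 35 -> empty
(136,113): row=0b10001000, col=0b1110001, row AND col = 0b0 = 0; 0 != 113 -> empty
(240,1): row=0b11110000, col=0b1, row AND col = 0b0 = 0; 0 != 1 -> empty
(95,75): row=0b1011111, col=0b1001011, row AND col = 0b1001011 = 75; 75 == 75 -> filled

Answer: no yes no no no no no yes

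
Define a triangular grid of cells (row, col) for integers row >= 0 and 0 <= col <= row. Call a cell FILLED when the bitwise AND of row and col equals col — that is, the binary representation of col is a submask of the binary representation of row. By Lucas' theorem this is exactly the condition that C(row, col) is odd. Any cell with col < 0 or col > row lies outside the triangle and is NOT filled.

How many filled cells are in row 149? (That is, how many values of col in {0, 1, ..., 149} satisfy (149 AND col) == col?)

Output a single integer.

Answer: 16

Derivation:
149 in binary = 10010101
popcount(149) = number of 1-bits in 10010101 = 4
A col c satisfies (149 AND c) == c iff every set bit of c is also set in 149; each of the 4 set bits of 149 can independently be on or off in c.
count = 2^4 = 16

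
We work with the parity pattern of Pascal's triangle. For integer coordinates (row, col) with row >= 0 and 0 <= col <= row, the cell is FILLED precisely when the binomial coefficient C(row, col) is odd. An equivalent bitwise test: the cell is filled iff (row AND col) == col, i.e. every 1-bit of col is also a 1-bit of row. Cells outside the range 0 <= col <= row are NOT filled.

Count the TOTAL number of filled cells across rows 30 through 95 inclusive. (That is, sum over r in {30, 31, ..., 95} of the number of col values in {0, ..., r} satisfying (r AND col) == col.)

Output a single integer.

Answer: 1020

Derivation:
r30=11110 pc4: +16 =16
r31=11111 pc5: +32 =48
r32=100000 pc1: +2 =50
r33=100001 pc2: +4 =54
r34=100010 pc2: +4 =58
r35=100011 pc3: +8 =66
r36=100100 pc2: +4 =70
r37=100101 pc3: +8 =78
r38=100110 pc3: +8 =86
r39=100111 pc4: +16 =102
r40=101000 pc2: +4 =106
r41=101001 pc3: +8 =114
r42=101010 pc3: +8 =122
r43=101011 pc4: +16 =138
r44=101100 pc3: +8 =146
r45=101101 pc4: +16 =162
r46=101110 pc4: +16 =178
r47=101111 pc5: +32 =210
r48=110000 pc2: +4 =214
r49=110001 pc3: +8 =222
r50=110010 pc3: +8 =230
r51=110011 pc4: +16 =246
r52=110100 pc3: +8 =254
r53=110101 pc4: +16 =270
r54=110110 pc4: +16 =286
r55=110111 pc5: +32 =318
r56=111000 pc3: +8 =326
r57=111001 pc4: +16 =342
r58=111010 pc4: +16 =358
r59=111011 pc5: +32 =390
r60=111100 pc4: +16 =406
r61=111101 pc5: +32 =438
r62=111110 pc5: +32 =470
r63=111111 pc6: +64 =534
r64=1000000 pc1: +2 =536
r65=1000001 pc2: +4 =540
r66=1000010 pc2: +4 =544
r67=1000011 pc3: +8 =552
r68=1000100 pc2: +4 =556
r69=1000101 pc3: +8 =564
r70=1000110 pc3: +8 =572
r71=1000111 pc4: +16 =588
r72=1001000 pc2: +4 =592
r73=1001001 pc3: +8 =600
r74=1001010 pc3: +8 =608
r75=1001011 pc4: +16 =624
r76=1001100 pc3: +8 =632
r77=1001101 pc4: +16 =648
r78=1001110 pc4: +16 =664
r79=1001111 pc5: +32 =696
r80=1010000 pc2: +4 =700
r81=1010001 pc3: +8 =708
r82=1010010 pc3: +8 =716
r83=1010011 pc4: +16 =732
r84=1010100 pc3: +8 =740
r85=1010101 pc4: +16 =756
r86=1010110 pc4: +16 =772
r87=1010111 pc5: +32 =804
r88=1011000 pc3: +8 =812
r89=1011001 pc4: +16 =828
r90=1011010 pc4: +16 =844
r91=1011011 pc5: +32 =876
r92=1011100 pc4: +16 =892
r93=1011101 pc5: +32 =924
r94=1011110 pc5: +32 =956
r95=1011111 pc6: +64 =1020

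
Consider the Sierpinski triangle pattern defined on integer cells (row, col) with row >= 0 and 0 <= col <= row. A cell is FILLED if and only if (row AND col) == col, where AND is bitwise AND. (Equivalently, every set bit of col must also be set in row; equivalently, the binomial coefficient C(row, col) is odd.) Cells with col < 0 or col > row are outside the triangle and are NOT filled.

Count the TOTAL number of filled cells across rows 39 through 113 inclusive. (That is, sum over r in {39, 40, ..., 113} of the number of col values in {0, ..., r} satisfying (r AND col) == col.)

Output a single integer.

r39=100111 pc4: +16 =16
r40=101000 pc2: +4 =20
r41=101001 pc3: +8 =28
r42=101010 pc3: +8 =36
r43=101011 pc4: +16 =52
r44=101100 pc3: +8 =60
r45=101101 pc4: +16 =76
r46=101110 pc4: +16 =92
r47=101111 pc5: +32 =124
r48=110000 pc2: +4 =128
r49=110001 pc3: +8 =136
r50=110010 pc3: +8 =144
r51=110011 pc4: +16 =160
r52=110100 pc3: +8 =168
r53=110101 pc4: +16 =184
r54=110110 pc4: +16 =200
r55=110111 pc5: +32 =232
r56=111000 pc3: +8 =240
r57=111001 pc4: +16 =256
r58=111010 pc4: +16 =272
r59=111011 pc5: +32 =304
r60=111100 pc4: +16 =320
r61=111101 pc5: +32 =352
r62=111110 pc5: +32 =384
r63=111111 pc6: +64 =448
r64=1000000 pc1: +2 =450
r65=1000001 pc2: +4 =454
r66=1000010 pc2: +4 =458
r67=1000011 pc3: +8 =466
r68=1000100 pc2: +4 =470
r69=1000101 pc3: +8 =478
r70=1000110 pc3: +8 =486
r71=1000111 pc4: +16 =502
r72=1001000 pc2: +4 =506
r73=1001001 pc3: +8 =514
r74=1001010 pc3: +8 =522
r75=1001011 pc4: +16 =538
r76=1001100 pc3: +8 =546
r77=1001101 pc4: +16 =562
r78=1001110 pc4: +16 =578
r79=1001111 pc5: +32 =610
r80=1010000 pc2: +4 =614
r81=1010001 pc3: +8 =622
r82=1010010 pc3: +8 =630
r83=1010011 pc4: +16 =646
r84=1010100 pc3: +8 =654
r85=1010101 pc4: +16 =670
r86=1010110 pc4: +16 =686
r87=1010111 pc5: +32 =718
r88=1011000 pc3: +8 =726
r89=1011001 pc4: +16 =742
r90=1011010 pc4: +16 =758
r91=1011011 pc5: +32 =790
r92=1011100 pc4: +16 =806
r93=1011101 pc5: +32 =838
r94=1011110 pc5: +32 =870
r95=1011111 pc6: +64 =934
r96=1100000 pc2: +4 =938
r97=1100001 pc3: +8 =946
r98=1100010 pc3: +8 =954
r99=1100011 pc4: +16 =970
r100=1100100 pc3: +8 =978
r101=1100101 pc4: +16 =994
r102=1100110 pc4: +16 =1010
r103=1100111 pc5: +32 =1042
r104=1101000 pc3: +8 =1050
r105=1101001 pc4: +16 =1066
r106=1101010 pc4: +16 =1082
r107=1101011 pc5: +32 =1114
r108=1101100 pc4: +16 =1130
r109=1101101 pc5: +32 =1162
r110=1101110 pc5: +32 =1194
r111=1101111 pc6: +64 =1258
r112=1110000 pc3: +8 =1266
r113=1110001 pc4: +16 =1282

Answer: 1282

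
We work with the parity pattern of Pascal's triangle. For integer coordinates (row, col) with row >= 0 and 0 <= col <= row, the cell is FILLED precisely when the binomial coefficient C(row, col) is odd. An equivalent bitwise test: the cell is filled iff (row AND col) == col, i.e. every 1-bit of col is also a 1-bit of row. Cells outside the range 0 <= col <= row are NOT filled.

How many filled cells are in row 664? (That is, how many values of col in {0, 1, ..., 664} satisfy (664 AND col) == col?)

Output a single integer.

664 in binary = 1010011000
popcount(664) = number of 1-bits in 1010011000 = 4
A col c satisfies (664 AND c) == c iff every set bit of c is also set in 664; each of the 4 set bits of 664 can independently be on or off in c.
count = 2^4 = 16

Answer: 16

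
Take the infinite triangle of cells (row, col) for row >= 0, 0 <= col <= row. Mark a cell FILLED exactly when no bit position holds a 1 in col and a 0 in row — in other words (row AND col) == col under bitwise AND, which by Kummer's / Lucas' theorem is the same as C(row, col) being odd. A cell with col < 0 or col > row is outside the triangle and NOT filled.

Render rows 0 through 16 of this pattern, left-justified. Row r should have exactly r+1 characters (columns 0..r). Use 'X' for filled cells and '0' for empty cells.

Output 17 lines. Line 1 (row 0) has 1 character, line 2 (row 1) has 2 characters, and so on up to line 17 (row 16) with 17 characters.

Answer: X
XX
X0X
XXXX
X000X
XX00XX
X0X0X0X
XXXXXXXX
X0000000X
XX000000XX
X0X00000X0X
XXXX0000XXXX
X000X000X000X
XX00XX00XX00XX
X0X0X0X0X0X0X0X
XXXXXXXXXXXXXXXX
X000000000000000X

Derivation:
r0=0: X
r1=1: XX
r2=10: X0X
r3=11: XXXX
r4=100: X000X
r5=101: XX00XX
r6=110: X0X0X0X
r7=111: XXXXXXXX
r8=1000: X0000000X
r9=1001: XX000000XX
r10=1010: X0X00000X0X
r11=1011: XXXX0000XXXX
r12=1100: X000X000X000X
r13=1101: XX00XX00XX00XX
r14=1110: X0X0X0X0X0X0X0X
r15=1111: XXXXXXXXXXXXXXXX
r16=10000: X000000000000000X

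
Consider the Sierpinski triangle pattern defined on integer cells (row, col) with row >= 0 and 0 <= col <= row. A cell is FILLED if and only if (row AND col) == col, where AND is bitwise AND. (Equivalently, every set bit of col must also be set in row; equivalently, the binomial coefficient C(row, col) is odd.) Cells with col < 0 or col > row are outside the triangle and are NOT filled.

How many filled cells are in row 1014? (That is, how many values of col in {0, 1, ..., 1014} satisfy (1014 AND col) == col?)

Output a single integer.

1014 in binary = 1111110110
popcount(1014) = number of 1-bits in 1111110110 = 8
A col c satisfies (1014 AND c) == c iff every set bit of c is also set in 1014; each of the 8 set bits of 1014 can independently be on or off in c.
count = 2^8 = 256

Answer: 256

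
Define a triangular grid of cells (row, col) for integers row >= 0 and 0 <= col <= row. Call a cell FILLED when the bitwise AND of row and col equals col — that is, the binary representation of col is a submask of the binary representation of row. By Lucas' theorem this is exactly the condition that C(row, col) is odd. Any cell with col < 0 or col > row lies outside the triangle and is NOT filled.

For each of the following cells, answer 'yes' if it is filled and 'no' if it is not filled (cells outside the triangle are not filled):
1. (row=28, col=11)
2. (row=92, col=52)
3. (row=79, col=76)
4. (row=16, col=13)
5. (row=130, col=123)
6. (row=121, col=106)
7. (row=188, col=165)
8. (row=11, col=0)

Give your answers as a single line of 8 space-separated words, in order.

(28,11): row=0b11100, col=0b1011, row AND col = 0b1000 = 8; 8 != 11 -> empty
(92,52): row=0b1011100, col=0b110100, row AND col = 0b10100 = 20; 20 != 52 -> empty
(79,76): row=0b1001111, col=0b1001100, row AND col = 0b1001100 = 76; 76 == 76 -> filled
(16,13): row=0b10000, col=0b1101, row AND col = 0b0 = 0; 0 != 13 -> empty
(130,123): row=0b10000010, col=0b1111011, row AND col = 0b10 = 2; 2 != 123 -> empty
(121,106): row=0b1111001, col=0b1101010, row AND col = 0b1101000 = 104; 104 != 106 -> empty
(188,165): row=0b10111100, col=0b10100101, row AND col = 0b10100100 = 164; 164 != 165 -> empty
(11,0): row=0b1011, col=0b0, row AND col = 0b0 = 0; 0 == 0 -> filled

Answer: no no yes no no no no yes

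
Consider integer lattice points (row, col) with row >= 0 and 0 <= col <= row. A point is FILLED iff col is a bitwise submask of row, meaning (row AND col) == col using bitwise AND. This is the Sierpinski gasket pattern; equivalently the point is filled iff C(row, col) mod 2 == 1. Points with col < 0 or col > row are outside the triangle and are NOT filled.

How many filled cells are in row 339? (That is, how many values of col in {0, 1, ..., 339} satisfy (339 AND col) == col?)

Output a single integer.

339 in binary = 101010011
popcount(339) = number of 1-bits in 101010011 = 5
A col c satisfies (339 AND c) == c iff every set bit of c is also set in 339; each of the 5 set bits of 339 can independently be on or off in c.
count = 2^5 = 32

Answer: 32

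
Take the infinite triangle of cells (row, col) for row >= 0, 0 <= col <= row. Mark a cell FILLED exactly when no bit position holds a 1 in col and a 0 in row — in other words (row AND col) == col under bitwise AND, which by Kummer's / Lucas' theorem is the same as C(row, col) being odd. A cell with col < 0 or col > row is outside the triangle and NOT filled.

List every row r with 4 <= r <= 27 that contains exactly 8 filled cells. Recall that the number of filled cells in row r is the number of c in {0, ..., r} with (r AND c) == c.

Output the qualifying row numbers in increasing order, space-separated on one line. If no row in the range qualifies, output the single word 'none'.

Row r has 2^popcount(r) filled cells, so we need popcount(r) = log2(8) = 3.
Scan r = 4..27 and keep those with exactly 3 one-bits:
r=4=100 popcount=1 -> skip
r=5=101 popcount=2 -> skip
r=6=110 popcount=2 -> skip
r=7=111 popcount=3 -> KEEP
r=8=1000 popcount=1 -> skip
r=9=1001 popcount=2 -> skip
r=10=1010 popcount=2 -> skip
r=11=1011 popcount=3 -> KEEP
r=12=1100 popcount=2 -> skip
r=13=1101 popcount=3 -> KEEP
r=14=1110 popcount=3 -> KEEP
r=15=1111 popcount=4 -> skip
r=16=10000 popcount=1 -> skip
r=17=10001 popcount=2 -> skip
r=18=10010 popcount=2 -> skip
r=19=10011 popcount=3 -> KEEP
r=20=10100 popcount=2 -> skip
r=21=10101 popcount=3 -> KEEP
r=22=10110 popcount=3 -> KEEP
r=23=10111 popcount=4 -> skip
r=24=11000 popcount=2 -> skip
r=25=11001 popcount=3 -> KEEP
r=26=11010 popcount=3 -> KEEP
r=27=11011 popcount=4 -> skip
Kept rows: 7 11 13 14 19 21 22 25 26

Answer: 7 11 13 14 19 21 22 25 26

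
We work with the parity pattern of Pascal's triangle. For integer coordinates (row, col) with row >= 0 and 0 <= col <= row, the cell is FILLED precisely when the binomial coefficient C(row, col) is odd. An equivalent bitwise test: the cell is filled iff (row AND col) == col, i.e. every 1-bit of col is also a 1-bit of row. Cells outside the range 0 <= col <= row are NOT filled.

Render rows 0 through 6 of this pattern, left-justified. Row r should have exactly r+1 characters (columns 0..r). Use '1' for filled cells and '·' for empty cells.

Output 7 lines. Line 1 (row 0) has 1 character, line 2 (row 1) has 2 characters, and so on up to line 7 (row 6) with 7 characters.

Answer: 1
11
1·1
1111
1···1
11··11
1·1·1·1

Derivation:
r0=0: 1
r1=1: 11
r2=10: 1·1
r3=11: 1111
r4=100: 1···1
r5=101: 11··11
r6=110: 1·1·1·1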